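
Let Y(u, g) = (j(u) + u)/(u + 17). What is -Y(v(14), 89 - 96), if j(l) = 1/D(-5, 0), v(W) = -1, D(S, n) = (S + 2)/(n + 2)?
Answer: 5/48 ≈ 0.10417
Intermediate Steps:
D(S, n) = (2 + S)/(2 + n)
j(l) = -⅔ (j(l) = 1/((2 - 5)/(2 + 0)) = 1/(-3/2) = -⅔)
Y(u, g) = (-⅔ + u)/(17 + u) (Y(u, g) = (-⅔ + u)/(u + 17) = (-⅔ + u)/(17 + u))
-Y(v(14), 89 - 96) = -(-⅔ - 1)/(17 - 1) = -(-5)/(16*3) = -1*(-5/48) = 5/48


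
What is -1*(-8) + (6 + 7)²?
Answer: 177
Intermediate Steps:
-1*(-8) + (6 + 7)² = 8 + 13² = 8 + 169 = 177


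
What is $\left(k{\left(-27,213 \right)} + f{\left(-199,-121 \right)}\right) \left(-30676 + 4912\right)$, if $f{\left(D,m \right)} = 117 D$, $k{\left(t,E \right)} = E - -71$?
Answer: $592546236$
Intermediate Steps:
$k{\left(t,E \right)} = 71 + E$ ($k{\left(t,E \right)} = E + 71 = 71 + E$)
$\left(k{\left(-27,213 \right)} + f{\left(-199,-121 \right)}\right) \left(-30676 + 4912\right) = \left(\left(71 + 213\right) + 117 \left(-199\right)\right) \left(-30676 + 4912\right) = \left(284 - 23283\right) \left(-25764\right) = \left(-22999\right) \left(-25764\right) = 592546236$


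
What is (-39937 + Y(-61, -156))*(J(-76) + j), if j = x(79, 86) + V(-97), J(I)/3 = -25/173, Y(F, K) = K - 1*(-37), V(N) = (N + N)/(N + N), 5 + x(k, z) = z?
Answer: -565230216/173 ≈ -3.2672e+6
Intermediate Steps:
x(k, z) = -5 + z
V(N) = 1 (V(N) = (2*N)/((2*N)) = (2*N)*(1/(2*N)) = 1)
Y(F, K) = 37 + K (Y(F, K) = K + 37 = 37 + K)
J(I) = -75/173 (J(I) = 3*(-25/173) = -75/173)
j = 82 (j = (-5 + 86) + 1 = 81 + 1 = 82)
(-39937 + Y(-61, -156))*(J(-76) + j) = (-39937 + (37 - 156))*(-75/173 + 82) = (-39937 - 119)*(14111/173) = -40056*14111/173 = -565230216/173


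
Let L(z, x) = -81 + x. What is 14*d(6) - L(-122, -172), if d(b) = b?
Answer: 337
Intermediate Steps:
14*d(6) - L(-122, -172) = 14*6 - (-81 - 172) = 84 - 1*(-253) = 84 + 253 = 337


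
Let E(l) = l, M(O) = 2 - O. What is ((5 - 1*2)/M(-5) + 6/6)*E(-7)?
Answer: -10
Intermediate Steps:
((5 - 1*2)/M(-5) + 6/6)*E(-7) = ((5 - 1*2)/(2 - 1*(-5)) + 6/6)*(-7) = ((5 - 2)/(2 + 5) + 6*(⅙))*(-7) = (3/7 + 1)*(-7) = (10/7)*(-7) = -10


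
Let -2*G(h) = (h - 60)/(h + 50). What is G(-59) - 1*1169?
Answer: -21161/18 ≈ -1175.6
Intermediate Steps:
G(h) = -(-60 + h)/(2*(50 + h)) (G(h) = -(h - 60)/(2*(h + 50)) = -(-60 + h)/(2*(50 + h)))
G(-59) - 1*1169 = (60 - 1*(-59))/(2*(50 - 59)) - 1*1169 = (½)*(60 + 59)/(-9) - 1169 = (½)*(-⅑)*119 - 1169 = -119/18 - 1169 = -21161/18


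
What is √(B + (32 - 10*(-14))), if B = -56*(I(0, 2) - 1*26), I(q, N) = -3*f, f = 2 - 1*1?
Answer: 2*√449 ≈ 42.379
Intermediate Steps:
f = 1 (f = 2 - 1 = 1)
I(q, N) = -3 (I(q, N) = -3*1 = -3)
B = 1624 (B = -56*(-3 - 1*26) = -56*(-3 - 26) = -56*(-29) = 1624)
√(B + (32 - 10*(-14))) = √(1624 + (32 - 10*(-14))) = √(1624 + (32 + 140)) = √(1624 + 172) = √1796 = 2*√449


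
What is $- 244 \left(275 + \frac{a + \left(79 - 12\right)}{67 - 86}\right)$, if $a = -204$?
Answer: $- \frac{1308328}{19} \approx -68859.0$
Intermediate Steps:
$- 244 \left(275 + \frac{a + \left(79 - 12\right)}{67 - 86}\right) = - 244 \left(275 + \frac{-204 + \left(79 - 12\right)}{67 - 86}\right) = - 244 \left(275 + \frac{-204 + \left(79 - 12\right)}{-19}\right) = - 244 \left(275 + \left(-204 + 67\right) \left(- \frac{1}{19}\right)\right) = - 244 \left(275 - - \frac{137}{19}\right) = - 244 \left(275 + \frac{137}{19}\right) = \left(-244\right) \frac{5362}{19} = - \frac{1308328}{19}$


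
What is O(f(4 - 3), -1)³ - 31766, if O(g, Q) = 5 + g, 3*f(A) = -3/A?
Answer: -31702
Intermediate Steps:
f(A) = -1/A (f(A) = (-3/A)/3 = -1/A)
O(f(4 - 3), -1)³ - 31766 = (5 - 1/(4 - 3))³ - 31766 = (5 - 1/1)³ - 31766 = (5 - 1*1)³ - 31766 = (5 - 1)³ - 31766 = 4³ - 31766 = 64 - 31766 = -31702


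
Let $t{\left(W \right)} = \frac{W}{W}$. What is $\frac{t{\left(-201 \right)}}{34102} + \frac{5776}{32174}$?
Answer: $\frac{98502663}{548598874} \approx 0.17955$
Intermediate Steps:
$t{\left(W \right)} = 1$
$\frac{t{\left(-201 \right)}}{34102} + \frac{5776}{32174} = 1 \cdot \frac{1}{34102} + \frac{5776}{32174} = 1 \cdot \frac{1}{34102} + 5776 \cdot \frac{1}{32174} = \frac{1}{34102} + \frac{2888}{16087} = \frac{98502663}{548598874}$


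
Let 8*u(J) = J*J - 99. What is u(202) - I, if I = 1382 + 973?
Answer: 21865/8 ≈ 2733.1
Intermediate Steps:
u(J) = -99/8 + J²/8 (u(J) = (J*J - 99)/8 = (J² - 99)/8 = (-99 + J²)/8 = -99/8 + J²/8)
I = 2355
u(202) - I = (-99/8 + (⅛)*202²) - 1*2355 = (-99/8 + (⅛)*40804) - 2355 = (-99/8 + 10201/2) - 2355 = 40705/8 - 2355 = 21865/8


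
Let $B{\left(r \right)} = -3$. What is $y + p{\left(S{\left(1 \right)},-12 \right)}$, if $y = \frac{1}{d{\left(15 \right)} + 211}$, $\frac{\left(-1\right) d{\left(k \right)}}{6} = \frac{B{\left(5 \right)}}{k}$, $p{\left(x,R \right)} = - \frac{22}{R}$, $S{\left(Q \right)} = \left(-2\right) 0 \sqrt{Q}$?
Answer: $\frac{11701}{6366} \approx 1.838$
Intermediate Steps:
$S{\left(Q \right)} = 0$ ($S{\left(Q \right)} = 0 \sqrt{Q} = 0$)
$d{\left(k \right)} = \frac{18}{k}$ ($d{\left(k \right)} = - 6 \left(- \frac{3}{k}\right) = \frac{18}{k}$)
$y = \frac{5}{1061}$ ($y = \frac{1}{\frac{18}{15} + 211} = \frac{1}{18 \cdot \frac{1}{15} + 211} = \frac{1}{\frac{6}{5} + 211} = \frac{1}{\frac{1061}{5}} = \frac{5}{1061} \approx 0.0047125$)
$y + p{\left(S{\left(1 \right)},-12 \right)} = \frac{5}{1061} - \frac{22}{-12} = \frac{5}{1061} - - \frac{11}{6} = \frac{5}{1061} + \frac{11}{6} = \frac{11701}{6366}$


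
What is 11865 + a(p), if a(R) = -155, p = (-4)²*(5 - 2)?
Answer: 11710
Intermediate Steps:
p = 48 (p = 16*3 = 48)
11865 + a(p) = 11865 - 155 = 11710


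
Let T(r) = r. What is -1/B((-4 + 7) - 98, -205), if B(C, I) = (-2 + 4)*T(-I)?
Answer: -1/410 ≈ -0.0024390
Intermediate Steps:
B(C, I) = -2*I (B(C, I) = (-2 + 4)*(-I) = 2*(-I) = -2*I)
-1/B((-4 + 7) - 98, -205) = -1/((-2*(-205))) = -1/410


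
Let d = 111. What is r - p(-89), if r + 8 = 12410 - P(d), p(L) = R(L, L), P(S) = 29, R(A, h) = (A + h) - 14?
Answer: 12565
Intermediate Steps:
R(A, h) = -14 + A + h
p(L) = -14 + 2*L (p(L) = -14 + L + L = -14 + 2*L)
r = 12373 (r = -8 + (12410 - 1*29) = -8 + (12410 - 29) = -8 + 12381 = 12373)
r - p(-89) = 12373 - (-14 + 2*(-89)) = 12373 - (-14 - 178) = 12373 - 1*(-192) = 12373 + 192 = 12565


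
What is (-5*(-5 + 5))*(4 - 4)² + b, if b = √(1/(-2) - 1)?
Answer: I*√6/2 ≈ 1.2247*I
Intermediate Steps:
b = I*√6/2 (b = √(-½ - 1) = √(-3/2) = I*√6/2 ≈ 1.2247*I)
(-5*(-5 + 5))*(4 - 4)² + b = (-5*(-5 + 5))*(4 - 4)² + I*√6/2 = -5*0*0² + I*√6/2 = 0*0 + I*√6/2 = 0 + I*√6/2 = I*√6/2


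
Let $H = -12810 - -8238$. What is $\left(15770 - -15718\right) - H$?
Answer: $36060$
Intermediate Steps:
$H = -4572$ ($H = -12810 + 8238 = -4572$)
$\left(15770 - -15718\right) - H = \left(15770 - -15718\right) - -4572 = \left(15770 + 15718\right) + 4572 = 31488 + 4572 = 36060$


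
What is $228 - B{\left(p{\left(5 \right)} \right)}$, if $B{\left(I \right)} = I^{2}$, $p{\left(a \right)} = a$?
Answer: $203$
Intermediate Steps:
$228 - B{\left(p{\left(5 \right)} \right)} = 228 - 5^{2} = 228 - 25 = 203$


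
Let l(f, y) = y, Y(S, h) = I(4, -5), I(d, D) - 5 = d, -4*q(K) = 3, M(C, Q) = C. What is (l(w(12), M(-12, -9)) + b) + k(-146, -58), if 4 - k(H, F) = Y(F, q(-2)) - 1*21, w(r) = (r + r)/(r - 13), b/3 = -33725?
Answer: -101171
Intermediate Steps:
b = -101175 (b = 3*(-33725) = -101175)
q(K) = -¾ (q(K) = -¼*3 = -¾)
w(r) = 2*r/(-13 + r) (w(r) = (2*r)/(-13 + r) = 2*r/(-13 + r))
I(d, D) = 5 + d
Y(S, h) = 9 (Y(S, h) = 5 + 4 = 9)
k(H, F) = 16 (k(H, F) = 4 - (9 - 1*21) = 4 - (9 - 21) = 4 - 1*(-12) = 4 + 12 = 16)
(l(w(12), M(-12, -9)) + b) + k(-146, -58) = (-12 - 101175) + 16 = -101187 + 16 = -101171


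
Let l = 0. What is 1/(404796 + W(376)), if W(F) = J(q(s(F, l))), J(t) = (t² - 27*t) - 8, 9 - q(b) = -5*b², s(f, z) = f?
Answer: 1/499673377106 ≈ 2.0013e-12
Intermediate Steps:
q(b) = 9 + 5*b² (q(b) = 9 - (-5)*b² = 9 + 5*b²)
J(t) = -8 + t² - 27*t
W(F) = -251 + (9 + 5*F²)² - 135*F² (W(F) = -8 + (9 + 5*F²)² - 27*(9 + 5*F²) = -8 + (9 + 5*F²)² + (-243 - 135*F²) = -251 + (9 + 5*F²)² - 135*F²)
1/(404796 + W(376)) = 1/(404796 + (-170 - 45*376² + 25*376⁴)) = 1/(404796 + (-170 - 45*141376 + 25*19987173376)) = 1/(404796 + (-170 - 6361920 + 499679334400)) = 1/(404796 + 499672972310) = 1/499673377106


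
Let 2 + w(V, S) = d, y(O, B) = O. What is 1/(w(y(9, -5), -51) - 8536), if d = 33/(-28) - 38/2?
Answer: -28/239629 ≈ -0.00011685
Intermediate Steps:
d = -565/28 (d = 33*(-1/28) - 38*1/2 = -33/28 - 19 = -565/28 ≈ -20.179)
w(V, S) = -621/28 (w(V, S) = -2 - 565/28 = -621/28)
1/(w(y(9, -5), -51) - 8536) = 1/(-621/28 - 8536) = 1/(-239629/28) = -28/239629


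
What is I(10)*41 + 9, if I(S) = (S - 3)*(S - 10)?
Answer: 9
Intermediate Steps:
I(S) = (-10 + S)*(-3 + S) (I(S) = (-3 + S)*(-10 + S) = (-10 + S)*(-3 + S))
I(10)*41 + 9 = (30 + 10² - 13*10)*41 + 9 = (30 + 100 - 130)*41 + 9 = 0*41 + 9 = 0 + 9 = 9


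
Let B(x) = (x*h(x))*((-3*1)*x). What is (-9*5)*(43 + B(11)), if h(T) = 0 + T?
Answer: 177750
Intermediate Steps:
h(T) = T
B(x) = -3*x**3 (B(x) = (x*x)*((-3*1)*x) = x**2*(-3*x) = -3*x**3)
(-9*5)*(43 + B(11)) = (-9*5)*(43 - 3*11**3) = -45*(43 - 3*1331) = -45*(43 - 3993) = -45*(-3950) = 177750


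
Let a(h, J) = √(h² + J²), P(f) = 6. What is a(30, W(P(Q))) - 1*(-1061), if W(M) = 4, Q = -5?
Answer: 1061 + 2*√229 ≈ 1091.3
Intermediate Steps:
a(h, J) = √(J² + h²)
a(30, W(P(Q))) - 1*(-1061) = √(4² + 30²) - 1*(-1061) = √(16 + 900) + 1061 = √916 + 1061 = 2*√229 + 1061 = 1061 + 2*√229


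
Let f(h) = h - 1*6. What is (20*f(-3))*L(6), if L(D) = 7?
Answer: -1260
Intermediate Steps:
f(h) = -6 + h (f(h) = h - 6 = -6 + h)
(20*f(-3))*L(6) = (20*(-6 - 3))*7 = (20*(-9))*7 = -180*7 = -1260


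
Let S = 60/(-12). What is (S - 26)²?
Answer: 961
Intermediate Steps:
S = -5 (S = 60*(-1/12) = -5)
(S - 26)² = (-5 - 26)² = (-31)² = 961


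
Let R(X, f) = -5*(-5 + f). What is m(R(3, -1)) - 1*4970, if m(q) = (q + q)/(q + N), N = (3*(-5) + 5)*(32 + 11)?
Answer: -99403/20 ≈ -4970.1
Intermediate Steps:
N = -430 (N = (-15 + 5)*43 = -10*43 = -430)
R(X, f) = 25 - 5*f
m(q) = 2*q/(-430 + q) (m(q) = (q + q)/(q - 430) = (2*q)/(-430 + q) = 2*q/(-430 + q))
m(R(3, -1)) - 1*4970 = 2*(25 - 5*(-1))/(-430 + (25 - 5*(-1))) - 1*4970 = 2*(25 + 5)/(-430 + (25 + 5)) - 4970 = 2*30/(-430 + 30) - 4970 = 2*30/(-400) - 4970 = 2*30*(-1/400) - 4970 = -3/20 - 4970 = -99403/20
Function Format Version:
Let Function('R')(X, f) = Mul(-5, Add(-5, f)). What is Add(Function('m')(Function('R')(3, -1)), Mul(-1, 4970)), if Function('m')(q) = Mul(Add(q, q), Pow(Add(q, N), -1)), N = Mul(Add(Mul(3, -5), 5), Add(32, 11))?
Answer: Rational(-99403, 20) ≈ -4970.1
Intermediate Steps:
N = -430 (N = Mul(Add(-15, 5), 43) = Mul(-10, 43) = -430)
Function('R')(X, f) = Add(25, Mul(-5, f))
Function('m')(q) = Mul(2, q, Pow(Add(-430, q), -1)) (Function('m')(q) = Mul(Add(q, q), Pow(Add(q, -430), -1)) = Mul(Mul(2, q), Pow(Add(-430, q), -1)) = Mul(2, q, Pow(Add(-430, q), -1)))
Add(Function('m')(Function('R')(3, -1)), Mul(-1, 4970)) = Add(Mul(2, Add(25, Mul(-5, -1)), Pow(Add(-430, Add(25, Mul(-5, -1))), -1)), Mul(-1, 4970)) = Add(Mul(2, Add(25, 5), Pow(Add(-430, Add(25, 5)), -1)), -4970) = Add(Mul(2, 30, Pow(Add(-430, 30), -1)), -4970) = Add(Mul(2, 30, Pow(-400, -1)), -4970) = Add(Mul(2, 30, Rational(-1, 400)), -4970) = Add(Rational(-3, 20), -4970) = Rational(-99403, 20)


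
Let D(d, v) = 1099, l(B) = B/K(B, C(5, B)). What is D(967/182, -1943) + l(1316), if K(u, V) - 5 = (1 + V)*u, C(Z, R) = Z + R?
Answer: 1911994259/1739757 ≈ 1099.0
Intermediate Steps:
C(Z, R) = R + Z
K(u, V) = 5 + u*(1 + V) (K(u, V) = 5 + (1 + V)*u = 5 + u*(1 + V))
l(B) = B/(5 + B + B*(5 + B)) (l(B) = B/(5 + B + (B + 5)*B) = B/(5 + B + (5 + B)*B) = B/(5 + B + B*(5 + B)))
D(967/182, -1943) + l(1316) = 1099 + 1316/(5 + 1316 + 1316*(5 + 1316)) = 1099 + 1316/(5 + 1316 + 1316*1321) = 1099 + 1316/(5 + 1316 + 1738436) = 1099 + 1316/1739757 = 1911994259/1739757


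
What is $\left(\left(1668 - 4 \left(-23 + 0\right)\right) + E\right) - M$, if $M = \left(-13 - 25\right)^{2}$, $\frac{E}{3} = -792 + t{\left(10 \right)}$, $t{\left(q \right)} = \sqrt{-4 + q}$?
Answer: $-2060 + 3 \sqrt{6} \approx -2052.7$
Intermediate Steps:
$E = -2376 + 3 \sqrt{6}$ ($E = 3 \left(-792 + \sqrt{-4 + 10}\right) = 3 \left(-792 + \sqrt{6}\right) = -2376 + 3 \sqrt{6} \approx -2368.7$)
$M = 1444$ ($M = \left(-38\right)^{2} = 1444$)
$\left(\left(1668 - 4 \left(-23 + 0\right)\right) + E\right) - M = \left(\left(1668 - 4 \left(-23 + 0\right)\right) - \left(2376 - 3 \sqrt{6}\right)\right) - 1444 = \left(\left(1668 - -92\right) - \left(2376 - 3 \sqrt{6}\right)\right) - 1444 = \left(\left(1668 + 92\right) - \left(2376 - 3 \sqrt{6}\right)\right) - 1444 = \left(1760 - \left(2376 - 3 \sqrt{6}\right)\right) - 1444 = \left(-616 + 3 \sqrt{6}\right) - 1444 = -2060 + 3 \sqrt{6}$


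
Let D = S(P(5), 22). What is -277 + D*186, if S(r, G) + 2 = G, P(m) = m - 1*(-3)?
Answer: 3443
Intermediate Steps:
P(m) = 3 + m (P(m) = m + 3 = 3 + m)
S(r, G) = -2 + G
D = 20 (D = -2 + 22 = 20)
-277 + D*186 = -277 + 20*186 = -277 + 3720 = 3443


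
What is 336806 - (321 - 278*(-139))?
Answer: 297843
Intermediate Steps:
336806 - (321 - 278*(-139)) = 336806 - (321 + 38642) = 336806 - 1*38963 = 336806 - 38963 = 297843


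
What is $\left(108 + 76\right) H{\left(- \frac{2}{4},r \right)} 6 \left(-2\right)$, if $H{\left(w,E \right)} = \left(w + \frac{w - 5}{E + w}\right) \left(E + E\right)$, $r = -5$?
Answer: $11040$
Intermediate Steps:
$H{\left(w,E \right)} = 2 E \left(w + \frac{-5 + w}{E + w}\right)$ ($H{\left(w,E \right)} = \left(w + \frac{-5 + w}{E + w}\right) 2 E = 2 E \left(w + \frac{-5 + w}{E + w}\right)$)
$\left(108 + 76\right) H{\left(- \frac{2}{4},r \right)} 6 \left(-2\right) = \left(108 + 76\right) 2 \left(-5\right) \frac{1}{-5 - \frac{2}{4}} \left(-5 - \frac{2}{4} + \left(- \frac{2}{4}\right)^{2} - 5 \left(- \frac{2}{4}\right)\right) 6 \left(-2\right) = 184 \cdot 2 \left(-5\right) \frac{1}{-5 - \frac{1}{2}} \left(-5 - \frac{1}{2} + \left(\left(-2\right) \frac{1}{4}\right)^{2} - 5 \left(\left(-2\right) \frac{1}{4}\right)\right) 6 \left(-2\right) = 184 \cdot 2 \left(-5\right) \frac{1}{-5 - \frac{1}{2}} \left(-5 - \frac{1}{2} + \left(- \frac{1}{2}\right)^{2} - - \frac{5}{2}\right) 6 \left(-2\right) = 184 \cdot 2 \left(-5\right) \frac{1}{- \frac{11}{2}} \left(-5 - \frac{1}{2} + \frac{1}{4} + \frac{5}{2}\right) 6 \left(-2\right) = 184 \cdot 2 \left(-5\right) \left(- \frac{2}{11}\right) \left(- \frac{11}{4}\right) 6 \left(-2\right) = 184 \left(-5\right) 6 \left(-2\right) = 184 \left(\left(-30\right) \left(-2\right)\right) = 184 \cdot 60 = 11040$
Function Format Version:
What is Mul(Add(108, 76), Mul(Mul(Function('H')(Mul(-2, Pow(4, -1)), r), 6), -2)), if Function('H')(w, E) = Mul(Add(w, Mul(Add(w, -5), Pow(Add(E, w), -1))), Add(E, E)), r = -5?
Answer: 11040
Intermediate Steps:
Function('H')(w, E) = Mul(2, E, Add(w, Mul(Pow(Add(E, w), -1), Add(-5, w)))) (Function('H')(w, E) = Mul(Add(w, Mul(Add(-5, w), Pow(Add(E, w), -1))), Mul(2, E)) = Mul(Add(w, Mul(Pow(Add(E, w), -1), Add(-5, w))), Mul(2, E)) = Mul(2, E, Add(w, Mul(Pow(Add(E, w), -1), Add(-5, w)))))
Mul(Add(108, 76), Mul(Mul(Function('H')(Mul(-2, Pow(4, -1)), r), 6), -2)) = Mul(Add(108, 76), Mul(Mul(Mul(2, -5, Pow(Add(-5, Mul(-2, Pow(4, -1))), -1), Add(-5, Mul(-2, Pow(4, -1)), Pow(Mul(-2, Pow(4, -1)), 2), Mul(-5, Mul(-2, Pow(4, -1))))), 6), -2)) = Mul(184, Mul(Mul(Mul(2, -5, Pow(Add(-5, Mul(-2, Rational(1, 4))), -1), Add(-5, Mul(-2, Rational(1, 4)), Pow(Mul(-2, Rational(1, 4)), 2), Mul(-5, Mul(-2, Rational(1, 4))))), 6), -2)) = Mul(184, Mul(Mul(Mul(2, -5, Pow(Add(-5, Rational(-1, 2)), -1), Add(-5, Rational(-1, 2), Pow(Rational(-1, 2), 2), Mul(-5, Rational(-1, 2)))), 6), -2)) = Mul(184, Mul(Mul(Mul(2, -5, Pow(Rational(-11, 2), -1), Add(-5, Rational(-1, 2), Rational(1, 4), Rational(5, 2))), 6), -2)) = Mul(184, Mul(Mul(Mul(2, -5, Rational(-2, 11), Rational(-11, 4)), 6), -2)) = Mul(184, Mul(Mul(-5, 6), -2)) = Mul(184, Mul(-30, -2)) = Mul(184, 60) = 11040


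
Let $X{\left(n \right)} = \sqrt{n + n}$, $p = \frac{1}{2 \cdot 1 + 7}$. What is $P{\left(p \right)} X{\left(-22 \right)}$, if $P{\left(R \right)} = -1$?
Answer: $- 2 i \sqrt{11} \approx - 6.6332 i$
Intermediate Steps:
$p = \frac{1}{9}$ ($p = \frac{1}{2 + 7} = \frac{1}{9} \approx 0.11111$)
$X{\left(n \right)} = \sqrt{2} \sqrt{n}$ ($X{\left(n \right)} = \sqrt{2 n} = \sqrt{2} \sqrt{n}$)
$P{\left(p \right)} X{\left(-22 \right)} = - \sqrt{2} \sqrt{-22} = - \sqrt{2} i \sqrt{22} = - 2 i \sqrt{11}$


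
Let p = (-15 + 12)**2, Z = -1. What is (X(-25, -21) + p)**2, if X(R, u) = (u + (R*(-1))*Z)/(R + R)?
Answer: 61504/625 ≈ 98.406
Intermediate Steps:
X(R, u) = (R + u)/(2*R) (X(R, u) = (u + (R*(-1))*(-1))/(R + R) = (u - R*(-1))/((2*R)) = (u + R)*(1/(2*R)) = (R + u)*(1/(2*R)) = (R + u)/(2*R))
p = 9 (p = (-3)**2 = 9)
(X(-25, -21) + p)**2 = ((1/2)*(-25 - 21)/(-25) + 9)**2 = ((1/2)*(-1/25)*(-46) + 9)**2 = (23/25 + 9)**2 = (248/25)**2 = 61504/625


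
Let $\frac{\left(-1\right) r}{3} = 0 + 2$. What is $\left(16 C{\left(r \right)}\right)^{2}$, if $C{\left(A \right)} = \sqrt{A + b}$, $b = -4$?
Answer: $-2560$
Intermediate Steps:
$r = -6$ ($r = - 3 \left(0 + 2\right) = \left(-3\right) 2 = -6$)
$C{\left(A \right)} = \sqrt{-4 + A}$ ($C{\left(A \right)} = \sqrt{A - 4} = \sqrt{-4 + A}$)
$\left(16 C{\left(r \right)}\right)^{2} = \left(16 \sqrt{-4 - 6}\right)^{2} = \left(16 \sqrt{-10}\right)^{2} = \left(16 i \sqrt{10}\right)^{2} = -2560$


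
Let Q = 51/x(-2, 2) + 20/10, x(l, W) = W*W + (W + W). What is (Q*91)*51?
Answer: 310947/8 ≈ 38868.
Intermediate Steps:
x(l, W) = W**2 + 2*W
Q = 67/8 (Q = 51/((2*(2 + 2))) + 20/10 = 51/((2*4)) + 20*(1/10) = 51/8 + 2 = 67/8 ≈ 8.3750)
(Q*91)*51 = ((67/8)*91)*51 = (6097/8)*51 = 310947/8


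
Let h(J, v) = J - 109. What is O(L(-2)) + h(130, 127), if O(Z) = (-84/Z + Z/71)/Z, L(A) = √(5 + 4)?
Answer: 2488/213 ≈ 11.681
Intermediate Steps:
h(J, v) = -109 + J
L(A) = 3 (L(A) = √9 = 3)
O(Z) = (-84/Z + Z/71)/Z (O(Z) = (-84/Z + Z*(1/71))/Z = (-84/Z + Z/71)/Z)
O(L(-2)) + h(130, 127) = (1/71 - 84/3²) + (-109 + 130) = (1/71 - 84*⅑) + 21 = (1/71 - 28/3) + 21 = -1985/213 + 21 = 2488/213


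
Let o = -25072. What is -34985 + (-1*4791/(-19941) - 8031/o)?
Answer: -5830282214199/166653584 ≈ -34984.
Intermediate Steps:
-34985 + (-1*4791/(-19941) - 8031/o) = -34985 + (-1*4791/(-19941) - 8031/(-25072)) = -34985 + (-4791*(-1/19941) - 8031*(-1/25072)) = -34985 + (1597/6647 + 8031/25072) = -34985 + 93422041/166653584 = -5830282214199/166653584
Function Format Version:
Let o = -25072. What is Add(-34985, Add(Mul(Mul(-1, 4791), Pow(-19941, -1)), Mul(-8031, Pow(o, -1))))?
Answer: Rational(-5830282214199, 166653584) ≈ -34984.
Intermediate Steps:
Add(-34985, Add(Mul(Mul(-1, 4791), Pow(-19941, -1)), Mul(-8031, Pow(o, -1)))) = Add(-34985, Add(Mul(Mul(-1, 4791), Pow(-19941, -1)), Mul(-8031, Pow(-25072, -1)))) = Add(-34985, Add(Mul(-4791, Rational(-1, 19941)), Mul(-8031, Rational(-1, 25072)))) = Add(-34985, Add(Rational(1597, 6647), Rational(8031, 25072))) = Add(-34985, Rational(93422041, 166653584)) = Rational(-5830282214199, 166653584)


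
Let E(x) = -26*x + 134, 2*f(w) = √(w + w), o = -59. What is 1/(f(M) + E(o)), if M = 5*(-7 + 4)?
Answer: 1112/1854821 - I*√30/5564463 ≈ 0.00059952 - 9.8432e-7*I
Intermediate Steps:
M = -15 (M = 5*(-3) = -15)
f(w) = √2*√w/2 (f(w) = √(w + w)/2 = √(2*w)/2 = (√2*√w)/2 = √2*√w/2)
E(x) = 134 - 26*x
1/(f(M) + E(o)) = 1/(√2*√(-15)/2 + (134 - 26*(-59))) = 1/(√2*(I*√15)/2 + (134 + 1534)) = 1/(I*√30/2 + 1668) = 1/(1668 + I*√30/2)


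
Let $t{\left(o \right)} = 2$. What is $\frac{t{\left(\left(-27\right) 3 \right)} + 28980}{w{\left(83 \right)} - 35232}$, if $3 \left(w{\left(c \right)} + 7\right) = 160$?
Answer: $- \frac{86946}{105557} \approx -0.82369$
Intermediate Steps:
$w{\left(c \right)} = \frac{139}{3}$ ($w{\left(c \right)} = -7 + \frac{1}{3} \cdot 160 = -7 + \frac{160}{3} = \frac{139}{3}$)
$\frac{t{\left(\left(-27\right) 3 \right)} + 28980}{w{\left(83 \right)} - 35232} = \frac{2 + 28980}{\frac{139}{3} - 35232} = \frac{28982}{- \frac{105557}{3}} = 28982 \left(- \frac{3}{105557}\right) = - \frac{86946}{105557}$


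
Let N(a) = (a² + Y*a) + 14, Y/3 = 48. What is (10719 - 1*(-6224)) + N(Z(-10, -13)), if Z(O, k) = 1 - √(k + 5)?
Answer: 17094 - 292*I*√2 ≈ 17094.0 - 412.95*I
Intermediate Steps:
Y = 144 (Y = 3*48 = 144)
Z(O, k) = 1 - √(5 + k)
N(a) = 14 + a² + 144*a (N(a) = (a² + 144*a) + 14 = 14 + a² + 144*a)
(10719 - 1*(-6224)) + N(Z(-10, -13)) = (10719 - 1*(-6224)) + (14 + (1 - √(5 - 13))² + 144*(1 - √(5 - 13))) = (10719 + 6224) + (14 + (1 - √(-8))² + 144*(1 - √(-8))) = 16943 + (14 + (1 - 2*I*√2)² + 144*(1 - 2*I*√2)) = 16943 + (14 + (1 - 2*I*√2)² + (144 - 288*I*√2)) = 16943 + (158 + (1 - 2*I*√2)² - 288*I*√2) = 17101 + (1 - 2*I*√2)² - 288*I*√2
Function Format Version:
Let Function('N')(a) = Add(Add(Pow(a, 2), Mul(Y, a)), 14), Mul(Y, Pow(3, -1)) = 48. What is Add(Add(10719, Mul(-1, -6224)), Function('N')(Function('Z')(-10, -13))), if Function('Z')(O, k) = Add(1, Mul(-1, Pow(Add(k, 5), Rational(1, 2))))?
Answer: Add(17094, Mul(-292, I, Pow(2, Rational(1, 2)))) ≈ Add(17094., Mul(-412.95, I))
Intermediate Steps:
Y = 144 (Y = Mul(3, 48) = 144)
Function('Z')(O, k) = Add(1, Mul(-1, Pow(Add(5, k), Rational(1, 2))))
Function('N')(a) = Add(14, Pow(a, 2), Mul(144, a)) (Function('N')(a) = Add(Add(Pow(a, 2), Mul(144, a)), 14) = Add(14, Pow(a, 2), Mul(144, a)))
Add(Add(10719, Mul(-1, -6224)), Function('N')(Function('Z')(-10, -13))) = Add(Add(10719, Mul(-1, -6224)), Add(14, Pow(Add(1, Mul(-1, Pow(Add(5, -13), Rational(1, 2)))), 2), Mul(144, Add(1, Mul(-1, Pow(Add(5, -13), Rational(1, 2))))))) = Add(Add(10719, 6224), Add(14, Pow(Add(1, Mul(-1, Pow(-8, Rational(1, 2)))), 2), Mul(144, Add(1, Mul(-1, Pow(-8, Rational(1, 2))))))) = Add(16943, Add(14, Pow(Add(1, Mul(-1, Mul(2, I, Pow(2, Rational(1, 2))))), 2), Mul(144, Add(1, Mul(-1, Mul(2, I, Pow(2, Rational(1, 2)))))))) = Add(16943, Add(14, Pow(Add(1, Mul(-2, I, Pow(2, Rational(1, 2)))), 2), Mul(144, Add(1, Mul(-2, I, Pow(2, Rational(1, 2))))))) = Add(16943, Add(14, Pow(Add(1, Mul(-2, I, Pow(2, Rational(1, 2)))), 2), Add(144, Mul(-288, I, Pow(2, Rational(1, 2)))))) = Add(16943, Add(158, Pow(Add(1, Mul(-2, I, Pow(2, Rational(1, 2)))), 2), Mul(-288, I, Pow(2, Rational(1, 2))))) = Add(17101, Pow(Add(1, Mul(-2, I, Pow(2, Rational(1, 2)))), 2), Mul(-288, I, Pow(2, Rational(1, 2))))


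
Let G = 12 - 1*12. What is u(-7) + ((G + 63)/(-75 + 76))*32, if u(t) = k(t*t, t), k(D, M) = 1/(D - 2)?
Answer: 94753/47 ≈ 2016.0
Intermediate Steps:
k(D, M) = 1/(-2 + D)
G = 0 (G = 12 - 12 = 0)
u(t) = 1/(-2 + t²) (u(t) = 1/(-2 + t*t) = 1/(-2 + t²))
u(-7) + ((G + 63)/(-75 + 76))*32 = 1/(-2 + (-7)²) + ((0 + 63)/(-75 + 76))*32 = 1/(-2 + 49) + (63/1)*32 = 1/47 + (63*1)*32 = 1/47 + 63*32 = 1/47 + 2016 = 94753/47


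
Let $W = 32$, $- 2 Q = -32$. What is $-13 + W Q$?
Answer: $499$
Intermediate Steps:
$Q = 16$ ($Q = \left(- \frac{1}{2}\right) \left(-32\right) = 16$)
$-13 + W Q = -13 + 32 \cdot 16 = -13 + 512 = 499$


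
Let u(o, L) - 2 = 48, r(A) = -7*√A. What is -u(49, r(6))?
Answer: -50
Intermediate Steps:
u(o, L) = 50 (u(o, L) = 2 + 48 = 50)
-u(49, r(6)) = -1*50 = -50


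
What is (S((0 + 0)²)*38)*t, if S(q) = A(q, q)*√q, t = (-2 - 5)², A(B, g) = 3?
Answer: 0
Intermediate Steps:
t = 49 (t = (-7)² = 49)
S(q) = 3*√q
(S((0 + 0)²)*38)*t = ((3*√((0 + 0)²))*38)*49 = ((3*√(0²))*38)*49 = ((3*√0)*38)*49 = ((3*0)*38)*49 = (0*38)*49 = 0*49 = 0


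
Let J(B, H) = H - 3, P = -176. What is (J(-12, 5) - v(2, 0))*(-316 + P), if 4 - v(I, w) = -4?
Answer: 2952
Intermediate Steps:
J(B, H) = -3 + H
v(I, w) = 8 (v(I, w) = 4 - 1*(-4) = 4 + 4 = 8)
(J(-12, 5) - v(2, 0))*(-316 + P) = ((-3 + 5) - 1*8)*(-316 - 176) = (2 - 8)*(-492) = -6*(-492) = 2952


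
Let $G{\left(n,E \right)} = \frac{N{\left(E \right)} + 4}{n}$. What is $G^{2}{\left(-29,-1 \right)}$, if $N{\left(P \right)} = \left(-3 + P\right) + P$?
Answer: $\frac{1}{841} \approx 0.0011891$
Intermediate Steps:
$N{\left(P \right)} = -3 + 2 P$
$G{\left(n,E \right)} = \frac{1 + 2 E}{n}$ ($G{\left(n,E \right)} = \frac{\left(-3 + 2 E\right) + 4}{n} = \frac{1 + 2 E}{n}$)
$G^{2}{\left(-29,-1 \right)} = \left(\frac{1 + 2 \left(-1\right)}{-29}\right)^{2} = \left(- \frac{1 - 2}{29}\right)^{2} = \left(\left(- \frac{1}{29}\right) \left(-1\right)\right)^{2} = \left(\frac{1}{29}\right)^{2} = \frac{1}{841}$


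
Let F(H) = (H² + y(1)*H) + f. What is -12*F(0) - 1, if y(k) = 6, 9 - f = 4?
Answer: -61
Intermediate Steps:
f = 5 (f = 9 - 1*4 = 9 - 4 = 5)
F(H) = 5 + H² + 6*H (F(H) = (H² + 6*H) + 5 = 5 + H² + 6*H)
-12*F(0) - 1 = -12*(5 + 0² + 6*0) - 1 = -12*(5 + 0 + 0) - 1 = -12*5 - 1 = -60 - 1 = -61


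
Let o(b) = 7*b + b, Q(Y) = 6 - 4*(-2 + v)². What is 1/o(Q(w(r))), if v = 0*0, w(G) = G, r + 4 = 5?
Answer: -1/80 ≈ -0.012500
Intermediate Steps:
r = 1 (r = -4 + 5 = 1)
v = 0
Q(Y) = -10 (Q(Y) = 6 - 4*(-2 + 0)² = 6 - 4*(-2)² = 6 - 4*4 = 6 - 16 = -10)
o(b) = 8*b
1/o(Q(w(r))) = 1/(8*(-10)) = 1/(-80) = -1/80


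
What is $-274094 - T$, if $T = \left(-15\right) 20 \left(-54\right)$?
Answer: $-290294$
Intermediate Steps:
$T = 16200$ ($T = \left(-300\right) \left(-54\right) = 16200$)
$-274094 - T = -274094 - 16200 = -290294$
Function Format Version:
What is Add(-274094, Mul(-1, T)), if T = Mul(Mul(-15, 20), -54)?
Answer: -290294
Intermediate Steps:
T = 16200 (T = Mul(-300, -54) = 16200)
Add(-274094, Mul(-1, T)) = Add(-274094, Mul(-1, 16200)) = Add(-274094, -16200) = -290294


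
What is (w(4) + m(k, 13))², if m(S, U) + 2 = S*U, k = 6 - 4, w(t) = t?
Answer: 784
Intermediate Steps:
k = 2
m(S, U) = -2 + S*U
(w(4) + m(k, 13))² = (4 + (-2 + 2*13))² = (4 + (-2 + 26))² = (4 + 24)² = 28² = 784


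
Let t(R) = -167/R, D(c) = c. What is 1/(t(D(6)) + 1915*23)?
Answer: 6/264103 ≈ 2.2718e-5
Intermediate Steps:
1/(t(D(6)) + 1915*23) = 1/(-167/6 + 1915*23) = 1/(-167*1/6 + 44045) = 1/(-167/6 + 44045) = 1/(264103/6) = 6/264103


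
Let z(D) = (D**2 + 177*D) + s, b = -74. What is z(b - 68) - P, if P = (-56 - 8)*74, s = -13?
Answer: -247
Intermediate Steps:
z(D) = -13 + D**2 + 177*D (z(D) = (D**2 + 177*D) - 13 = -13 + D**2 + 177*D)
P = -4736 (P = -64*74 = -4736)
z(b - 68) - P = (-13 + (-74 - 68)**2 + 177*(-74 - 68)) - 1*(-4736) = (-13 + (-142)**2 + 177*(-142)) + 4736 = (-13 + 20164 - 25134) + 4736 = -4983 + 4736 = -247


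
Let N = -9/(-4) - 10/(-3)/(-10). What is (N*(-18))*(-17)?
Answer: 1173/2 ≈ 586.50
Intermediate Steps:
N = 23/12 (N = -9*(-¼) - 10*(-⅓)*(-⅒) = 9/4 + (10/3)*(-⅒) = 9/4 - ⅓ = 23/12 ≈ 1.9167)
(N*(-18))*(-17) = ((23/12)*(-18))*(-17) = -69/2*(-17) = 1173/2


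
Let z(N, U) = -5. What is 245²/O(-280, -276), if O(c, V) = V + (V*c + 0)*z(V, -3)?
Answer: -60025/386676 ≈ -0.15523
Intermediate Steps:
O(c, V) = V - 5*V*c (O(c, V) = V + (V*c + 0)*(-5) = V + (V*c)*(-5) = V - 5*V*c)
245²/O(-280, -276) = 245²/((-276*(1 - 5*(-280)))) = 60025/((-276*(1 + 1400))) = 60025/((-276*1401)) = 60025/(-386676) = 60025*(-1/386676) = -60025/386676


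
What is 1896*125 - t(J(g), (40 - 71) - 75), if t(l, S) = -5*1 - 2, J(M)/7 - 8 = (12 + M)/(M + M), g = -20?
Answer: 237007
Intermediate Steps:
J(M) = 56 + 7*(12 + M)/(2*M) (J(M) = 56 + 7*((12 + M)/(M + M)) = 56 + 7*((12 + M)/((2*M))) = 56 + 7*((12 + M)*(1/(2*M))) = 56 + 7*((12 + M)/(2*M)) = 56 + 7*(12 + M)/(2*M))
t(l, S) = -7 (t(l, S) = -5 - 2 = -7)
1896*125 - t(J(g), (40 - 71) - 75) = 1896*125 - 1*(-7) = 237000 + 7 = 237007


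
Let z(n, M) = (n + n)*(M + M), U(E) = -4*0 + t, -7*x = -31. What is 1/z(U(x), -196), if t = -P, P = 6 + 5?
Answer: 1/8624 ≈ 0.00011596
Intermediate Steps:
x = 31/7 (x = -⅐*(-31) = 31/7 ≈ 4.4286)
P = 11
t = -11 (t = -1*11 = -11)
U(E) = -11 (U(E) = -4*0 - 11 = 0 - 11 = -11)
z(n, M) = 4*M*n (z(n, M) = (2*n)*(2*M) = 4*M*n)
1/z(U(x), -196) = 1/(4*(-196)*(-11)) = 1/8624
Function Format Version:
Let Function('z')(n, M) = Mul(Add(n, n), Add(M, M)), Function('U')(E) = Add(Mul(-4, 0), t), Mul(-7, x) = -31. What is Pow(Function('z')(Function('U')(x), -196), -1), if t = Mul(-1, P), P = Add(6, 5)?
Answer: Rational(1, 8624) ≈ 0.00011596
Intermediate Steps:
x = Rational(31, 7) (x = Mul(Rational(-1, 7), -31) = Rational(31, 7) ≈ 4.4286)
P = 11
t = -11 (t = Mul(-1, 11) = -11)
Function('U')(E) = -11 (Function('U')(E) = Add(Mul(-4, 0), -11) = Add(0, -11) = -11)
Function('z')(n, M) = Mul(4, M, n) (Function('z')(n, M) = Mul(Mul(2, n), Mul(2, M)) = Mul(4, M, n))
Pow(Function('z')(Function('U')(x), -196), -1) = Pow(Mul(4, -196, -11), -1) = Pow(8624, -1) = Rational(1, 8624)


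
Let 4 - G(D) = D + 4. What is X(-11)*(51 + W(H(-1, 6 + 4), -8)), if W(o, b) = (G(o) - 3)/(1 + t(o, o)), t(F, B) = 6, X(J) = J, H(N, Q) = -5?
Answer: -3949/7 ≈ -564.14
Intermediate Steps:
G(D) = -D (G(D) = 4 - (D + 4) = 4 - (4 + D) = 4 + (-4 - D) = -D)
W(o, b) = -3/7 - o/7 (W(o, b) = (-o - 3)/(1 + 6) = (-3 - o)/7 = (-3 - o)*(⅐) = -3/7 - o/7)
X(-11)*(51 + W(H(-1, 6 + 4), -8)) = -11*(51 + (-3/7 - ⅐*(-5))) = -11*(51 + (-3/7 + 5/7)) = -11*(51 + 2/7) = -11*359/7 = -3949/7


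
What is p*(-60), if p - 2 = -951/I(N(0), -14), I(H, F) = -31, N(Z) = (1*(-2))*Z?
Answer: -60780/31 ≈ -1960.6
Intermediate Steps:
N(Z) = -2*Z
p = 1013/31 (p = 2 - 951/(-31) = 2 - 951*(-1/31) = 2 + 951/31 = 1013/31 ≈ 32.677)
p*(-60) = (1013/31)*(-60) = -60780/31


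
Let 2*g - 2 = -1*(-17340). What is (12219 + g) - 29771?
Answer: -8881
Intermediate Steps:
g = 8671 (g = 1 + (-1*(-17340))/2 = 1 + (½)*17340 = 1 + 8670 = 8671)
(12219 + g) - 29771 = (12219 + 8671) - 29771 = 20890 - 29771 = -8881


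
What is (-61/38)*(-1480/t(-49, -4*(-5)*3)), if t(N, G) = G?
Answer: 2257/57 ≈ 39.596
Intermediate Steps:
(-61/38)*(-1480/t(-49, -4*(-5)*3)) = (-61/38)*(-1480/(-4*(-5)*3)) = (-61*1/38)*(-1480/(20*3)) = -(-45140)/(19*60) = -61/38*(-74/3) = 2257/57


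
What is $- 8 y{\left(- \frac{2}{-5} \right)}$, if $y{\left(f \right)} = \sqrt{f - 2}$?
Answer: $- \frac{16 i \sqrt{10}}{5} \approx - 10.119 i$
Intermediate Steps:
$y{\left(f \right)} = \sqrt{-2 + f}$
$- 8 y{\left(- \frac{2}{-5} \right)} = - 8 \sqrt{-2 - \frac{2}{-5}} = - 8 \sqrt{-2 - - \frac{2}{5}} = - 8 \sqrt{-2 + \frac{2}{5}} = - 8 \sqrt{- \frac{8}{5}} = - 8 \frac{2 i \sqrt{10}}{5} = - \frac{16 i \sqrt{10}}{5}$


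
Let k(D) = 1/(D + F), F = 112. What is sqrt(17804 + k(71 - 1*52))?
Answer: 5*sqrt(12221383)/131 ≈ 133.43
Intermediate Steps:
k(D) = 1/(112 + D) (k(D) = 1/(D + 112) = 1/(112 + D))
sqrt(17804 + k(71 - 1*52)) = sqrt(17804 + 1/(112 + (71 - 1*52))) = sqrt(17804 + 1/(112 + (71 - 52))) = sqrt(17804 + 1/(112 + 19)) = sqrt(17804 + 1/131) = sqrt(2332325/131) = 5*sqrt(12221383)/131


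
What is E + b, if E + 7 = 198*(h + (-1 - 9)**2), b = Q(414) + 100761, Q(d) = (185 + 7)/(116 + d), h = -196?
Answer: 21662786/265 ≈ 81746.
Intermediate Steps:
Q(d) = 192/(116 + d)
b = 26701761/265 (b = 192/(116 + 414) + 100761 = 192/530 + 100761 = 192*(1/530) + 100761 = 96/265 + 100761 = 26701761/265 ≈ 1.0076e+5)
E = -19015 (E = -7 + 198*(-196 + (-1 - 9)**2) = -7 + 198*(-196 + (-10)**2) = -7 + 198*(-196 + 100) = -7 + 198*(-96) = -7 - 19008 = -19015)
E + b = -19015 + 26701761/265 = 21662786/265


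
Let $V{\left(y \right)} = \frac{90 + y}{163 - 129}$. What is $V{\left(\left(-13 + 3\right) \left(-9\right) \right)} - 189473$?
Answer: $- \frac{3220951}{17} \approx -1.8947 \cdot 10^{5}$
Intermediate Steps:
$V{\left(y \right)} = \frac{45}{17} + \frac{y}{34}$ ($V{\left(y \right)} = \frac{90 + y}{34} = \left(90 + y\right) \frac{1}{34} = \frac{45}{17} + \frac{y}{34}$)
$V{\left(\left(-13 + 3\right) \left(-9\right) \right)} - 189473 = \left(\frac{45}{17} + \frac{\left(-13 + 3\right) \left(-9\right)}{34}\right) - 189473 = \left(\frac{45}{17} + \frac{\left(-10\right) \left(-9\right)}{34}\right) - 189473 = \left(\frac{45}{17} + \frac{1}{34} \cdot 90\right) - 189473 = \left(\frac{45}{17} + \frac{45}{17}\right) - 189473 = \frac{90}{17} - 189473 = - \frac{3220951}{17}$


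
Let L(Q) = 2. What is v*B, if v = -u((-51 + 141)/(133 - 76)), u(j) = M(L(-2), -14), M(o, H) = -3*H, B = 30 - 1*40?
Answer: 420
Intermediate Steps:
B = -10 (B = 30 - 40 = -10)
u(j) = 42 (u(j) = -3*(-14) = 42)
v = -42 (v = -1*42 = -42)
v*B = -42*(-10) = 420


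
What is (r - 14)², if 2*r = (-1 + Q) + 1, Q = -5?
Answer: 1089/4 ≈ 272.25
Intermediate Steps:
r = -5/2 (r = ((-1 - 5) + 1)/2 = (-6 + 1)/2 = (½)*(-5) = -5/2 ≈ -2.5000)
(r - 14)² = (-5/2 - 14)² = (-33/2)² = 1089/4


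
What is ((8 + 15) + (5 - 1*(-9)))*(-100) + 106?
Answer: -3594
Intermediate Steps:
((8 + 15) + (5 - 1*(-9)))*(-100) + 106 = (23 + (5 + 9))*(-100) + 106 = (23 + 14)*(-100) + 106 = 37*(-100) + 106 = -3700 + 106 = -3594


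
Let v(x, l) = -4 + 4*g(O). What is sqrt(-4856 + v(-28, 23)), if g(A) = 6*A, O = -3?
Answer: 6*I*sqrt(137) ≈ 70.228*I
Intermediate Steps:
v(x, l) = -76 (v(x, l) = -4 + 4*(6*(-3)) = -4 + 4*(-18) = -4 - 72 = -76)
sqrt(-4856 + v(-28, 23)) = sqrt(-4856 - 76) = sqrt(-4932) = 6*I*sqrt(137)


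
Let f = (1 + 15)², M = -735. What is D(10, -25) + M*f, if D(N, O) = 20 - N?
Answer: -188150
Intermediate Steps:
f = 256 (f = 16² = 256)
D(10, -25) + M*f = (20 - 1*10) - 735*256 = (20 - 10) - 188160 = 10 - 188160 = -188150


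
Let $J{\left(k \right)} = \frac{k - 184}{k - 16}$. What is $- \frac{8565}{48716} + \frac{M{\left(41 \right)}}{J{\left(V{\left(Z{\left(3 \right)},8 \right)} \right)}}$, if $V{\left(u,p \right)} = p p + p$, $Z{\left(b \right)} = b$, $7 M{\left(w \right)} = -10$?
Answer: $\frac{183625}{341012} \approx 0.53847$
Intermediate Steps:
$M{\left(w \right)} = - \frac{10}{7}$ ($M{\left(w \right)} = \frac{1}{7} \left(-10\right) = - \frac{10}{7}$)
$V{\left(u,p \right)} = p + p^{2}$ ($V{\left(u,p \right)} = p^{2} + p = p + p^{2}$)
$J{\left(k \right)} = \frac{-184 + k}{-16 + k}$
$- \frac{8565}{48716} + \frac{M{\left(41 \right)}}{J{\left(V{\left(Z{\left(3 \right)},8 \right)} \right)}} = - \frac{8565}{48716} - \frac{10}{7 \frac{-184 + 8 \left(1 + 8\right)}{-16 + 8 \left(1 + 8\right)}} = \left(-8565\right) \frac{1}{48716} - \frac{10}{7 \frac{-184 + 8 \cdot 9}{-16 + 8 \cdot 9}} = - \frac{8565}{48716} - \frac{10}{7 \frac{-184 + 72}{-16 + 72}} = - \frac{8565}{48716} - \frac{10}{7 \cdot \frac{1}{56} \left(-112\right)} = - \frac{8565}{48716} - \frac{10}{7 \left(-2\right)} = - \frac{8565}{48716} - - \frac{5}{7} = - \frac{8565}{48716} + \frac{5}{7} = \frac{183625}{341012}$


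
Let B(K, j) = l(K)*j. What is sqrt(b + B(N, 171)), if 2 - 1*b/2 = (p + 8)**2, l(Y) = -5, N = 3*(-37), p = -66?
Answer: I*sqrt(7579) ≈ 87.057*I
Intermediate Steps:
N = -111
B(K, j) = -5*j
b = -6724 (b = 4 - 2*(-66 + 8)**2 = 4 - 2*(-58)**2 = 4 - 2*3364 = 4 - 6728 = -6724)
sqrt(b + B(N, 171)) = sqrt(-6724 - 5*171) = sqrt(-6724 - 855) = sqrt(-7579) = I*sqrt(7579)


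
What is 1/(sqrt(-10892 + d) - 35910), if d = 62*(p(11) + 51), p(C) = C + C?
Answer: -5985/214922411 - I*sqrt(6366)/1289534466 ≈ -2.7847e-5 - 6.1873e-8*I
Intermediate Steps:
p(C) = 2*C
d = 4526 (d = 62*(2*11 + 51) = 62*(22 + 51) = 62*73 = 4526)
1/(sqrt(-10892 + d) - 35910) = 1/(sqrt(-10892 + 4526) - 35910) = 1/(sqrt(-6366) - 35910) = 1/(I*sqrt(6366) - 35910) = 1/(-35910 + I*sqrt(6366))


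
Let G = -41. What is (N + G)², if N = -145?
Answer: 34596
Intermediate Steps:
(N + G)² = (-145 - 41)² = (-186)² = 34596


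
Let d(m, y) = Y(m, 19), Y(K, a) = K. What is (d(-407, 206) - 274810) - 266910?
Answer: -542127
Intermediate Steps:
d(m, y) = m
(d(-407, 206) - 274810) - 266910 = (-407 - 274810) - 266910 = -275217 - 266910 = -542127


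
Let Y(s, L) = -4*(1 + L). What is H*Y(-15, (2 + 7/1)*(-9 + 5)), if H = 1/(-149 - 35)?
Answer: -35/46 ≈ -0.76087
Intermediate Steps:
H = -1/184 (H = 1/(-184) = -1/184 ≈ -0.0054348)
Y(s, L) = -4 - 4*L
H*Y(-15, (2 + 7/1)*(-9 + 5)) = -(-4 - 4*(2 + 7/1)*(-9 + 5))/184 = -(-4 - 4*(2 + 7*1)*(-4))/184 = -(-4 - 4*(2 + 7)*(-4))/184 = -(-4 - 36*(-4))/184 = -(-4 - 4*(-36))/184 = -(-4 + 144)/184 = -1/184*140 = -35/46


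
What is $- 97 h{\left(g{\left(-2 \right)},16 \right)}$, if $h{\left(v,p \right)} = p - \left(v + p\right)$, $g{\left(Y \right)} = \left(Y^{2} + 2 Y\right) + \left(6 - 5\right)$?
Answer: $97$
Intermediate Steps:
$g{\left(Y \right)} = 1 + Y^{2} + 2 Y$ ($g{\left(Y \right)} = \left(Y^{2} + 2 Y\right) + \left(6 - 5\right) = \left(Y^{2} + 2 Y\right) + 1 = 1 + Y^{2} + 2 Y$)
$h{\left(v,p \right)} = - v$ ($h{\left(v,p \right)} = p - \left(p + v\right) = - v$)
$- 97 h{\left(g{\left(-2 \right)},16 \right)} = - 97 \left(- (1 + \left(-2\right)^{2} + 2 \left(-2\right))\right) = - 97 \left(- (1 + 4 - 4)\right) = - 97 \left(\left(-1\right) 1\right) = \left(-97\right) \left(-1\right) = 97$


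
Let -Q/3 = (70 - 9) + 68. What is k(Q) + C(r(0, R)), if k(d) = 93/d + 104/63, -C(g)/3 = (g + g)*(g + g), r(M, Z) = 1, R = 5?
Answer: -28687/2709 ≈ -10.590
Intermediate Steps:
C(g) = -12*g² (C(g) = -3*(g + g)*(g + g) = -3*2*g*2*g = -12*g²)
Q = -387 (Q = -3*((70 - 9) + 68) = -3*(61 + 68) = -3*129 = -387)
k(d) = 104/63 + 93/d (k(d) = 93/d + 104*(1/63) = 93/d + 104/63 = 104/63 + 93/d)
k(Q) + C(r(0, R)) = (104/63 + 93/(-387)) - 12*1² = (104/63 + 93*(-1/387)) - 12*1 = (104/63 - 31/129) - 12 = 3821/2709 - 12 = -28687/2709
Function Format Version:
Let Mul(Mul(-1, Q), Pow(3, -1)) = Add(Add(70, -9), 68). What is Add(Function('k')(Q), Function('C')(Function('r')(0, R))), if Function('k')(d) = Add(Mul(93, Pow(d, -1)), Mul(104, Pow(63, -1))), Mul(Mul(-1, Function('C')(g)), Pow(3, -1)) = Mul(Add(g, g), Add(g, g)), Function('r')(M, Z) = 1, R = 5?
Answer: Rational(-28687, 2709) ≈ -10.590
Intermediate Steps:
Function('C')(g) = Mul(-12, Pow(g, 2)) (Function('C')(g) = Mul(-3, Mul(Add(g, g), Add(g, g))) = Mul(-3, Mul(Mul(2, g), Mul(2, g))) = Mul(-3, Mul(4, Pow(g, 2))) = Mul(-12, Pow(g, 2)))
Q = -387 (Q = Mul(-3, Add(Add(70, -9), 68)) = Mul(-3, Add(61, 68)) = Mul(-3, 129) = -387)
Function('k')(d) = Add(Rational(104, 63), Mul(93, Pow(d, -1))) (Function('k')(d) = Add(Mul(93, Pow(d, -1)), Mul(104, Rational(1, 63))) = Add(Mul(93, Pow(d, -1)), Rational(104, 63)) = Add(Rational(104, 63), Mul(93, Pow(d, -1))))
Add(Function('k')(Q), Function('C')(Function('r')(0, R))) = Add(Add(Rational(104, 63), Mul(93, Pow(-387, -1))), Mul(-12, Pow(1, 2))) = Add(Add(Rational(104, 63), Mul(93, Rational(-1, 387))), Mul(-12, 1)) = Add(Add(Rational(104, 63), Rational(-31, 129)), -12) = Add(Rational(3821, 2709), -12) = Rational(-28687, 2709)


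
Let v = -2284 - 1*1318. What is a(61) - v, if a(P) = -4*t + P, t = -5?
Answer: 3683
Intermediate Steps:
v = -3602 (v = -2284 - 1318 = -3602)
a(P) = 20 + P (a(P) = -4*(-5) + P = 20 + P)
a(61) - v = (20 + 61) - 1*(-3602) = 81 + 3602 = 3683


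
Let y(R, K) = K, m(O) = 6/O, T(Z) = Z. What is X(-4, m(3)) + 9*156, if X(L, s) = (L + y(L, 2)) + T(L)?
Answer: 1398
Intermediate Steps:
X(L, s) = 2 + 2*L (X(L, s) = (L + 2) + L = (2 + L) + L = 2 + 2*L)
X(-4, m(3)) + 9*156 = (2 + 2*(-4)) + 9*156 = (2 - 8) + 1404 = -6 + 1404 = 1398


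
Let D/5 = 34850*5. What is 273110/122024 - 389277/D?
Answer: 47611487713/26578352500 ≈ 1.7914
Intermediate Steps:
D = 871250 (D = 5*(34850*5) = 5*174250 = 871250)
273110/122024 - 389277/D = 273110/122024 - 389277/871250 = 273110*(1/122024) - 389277*1/871250 = 136555/61012 - 389277/871250 = 47611487713/26578352500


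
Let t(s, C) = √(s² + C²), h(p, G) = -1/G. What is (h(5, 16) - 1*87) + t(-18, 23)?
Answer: -1393/16 + √853 ≈ -57.856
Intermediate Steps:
t(s, C) = √(C² + s²)
(h(5, 16) - 1*87) + t(-18, 23) = (-1/16 - 1*87) + √(23² + (-18)²) = (-1*1/16 - 87) + √(529 + 324) = (-1/16 - 87) + √853 = -1393/16 + √853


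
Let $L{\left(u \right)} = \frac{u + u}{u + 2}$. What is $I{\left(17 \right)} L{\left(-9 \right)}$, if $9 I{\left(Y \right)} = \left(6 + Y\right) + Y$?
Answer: $\frac{80}{7} \approx 11.429$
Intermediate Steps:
$L{\left(u \right)} = \frac{2 u}{2 + u}$
$I{\left(Y \right)} = \frac{2}{3} + \frac{2 Y}{9}$ ($I{\left(Y \right)} = \frac{\left(6 + Y\right) + Y}{9} = \frac{6 + 2 Y}{9} = \frac{2}{3} + \frac{2 Y}{9}$)
$I{\left(17 \right)} L{\left(-9 \right)} = \left(\frac{2}{3} + \frac{2}{9} \cdot 17\right) 2 \left(-9\right) \frac{1}{2 - 9} = \left(\frac{2}{3} + \frac{34}{9}\right) 2 \left(-9\right) \frac{1}{-7} = \frac{40 \cdot 2 \left(-9\right) \left(- \frac{1}{7}\right)}{9} = \frac{40}{9} \cdot \frac{18}{7} = \frac{80}{7}$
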